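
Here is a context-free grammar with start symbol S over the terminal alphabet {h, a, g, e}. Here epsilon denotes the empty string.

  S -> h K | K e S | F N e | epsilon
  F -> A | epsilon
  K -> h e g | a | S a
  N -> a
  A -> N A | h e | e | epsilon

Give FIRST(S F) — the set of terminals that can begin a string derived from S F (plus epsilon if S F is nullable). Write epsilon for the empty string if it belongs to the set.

FIRST(N) = {a}
FIRST(A) = {epsilon, a, e, h}  (via N A)
FIRST(F) = {epsilon, a, e, h}  (via A)
FIRST(S) = {epsilon, a, e, h}  (via K e S, F N e)
FIRST(K) = {a, e, h}  (via S a)
FIRST(S F): take FIRST of each symbol in turn, carrying on past any symbol whose FIRST contains epsilon; result {epsilon, a, e, h}.

{epsilon, a, e, h}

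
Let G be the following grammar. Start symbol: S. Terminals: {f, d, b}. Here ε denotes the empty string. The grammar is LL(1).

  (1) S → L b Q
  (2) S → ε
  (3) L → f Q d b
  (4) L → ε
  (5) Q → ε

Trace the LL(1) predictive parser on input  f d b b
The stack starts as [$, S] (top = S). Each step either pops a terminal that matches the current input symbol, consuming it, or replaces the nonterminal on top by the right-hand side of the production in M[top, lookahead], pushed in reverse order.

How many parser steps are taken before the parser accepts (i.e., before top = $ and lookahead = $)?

step 1: stack=$ S  input=f d b b $  — expand S → L b Q
step 2: stack=$ Q b L  input=f d b b $  — expand L → f Q d b
step 3: stack=$ Q b b d Q f  input=f d b b $  — match f
step 4: stack=$ Q b b d Q  input=d b b $  — expand Q → ε
step 5: stack=$ Q b b d  input=d b b $  — match d
step 6: stack=$ Q b b  input=b b $  — match b
step 7: stack=$ Q b  input=b $  — match b
step 8: stack=$ Q  input=$  — expand Q → ε
Accept reached after 8 steps.

8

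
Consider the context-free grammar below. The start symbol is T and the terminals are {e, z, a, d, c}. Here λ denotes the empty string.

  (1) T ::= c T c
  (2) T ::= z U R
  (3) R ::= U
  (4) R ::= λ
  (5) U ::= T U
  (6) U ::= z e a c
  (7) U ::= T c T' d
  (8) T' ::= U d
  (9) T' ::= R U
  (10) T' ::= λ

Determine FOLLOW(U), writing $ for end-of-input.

{$, c, d, z}

FIRST(T): from T::=c T c we get {c}; from T::=z U R we get {z}. So FIRST(T) = {c, z}.
FIRST(U): from U::=T U we get {c, z}; from U::=z e a c we get {z}; from U::=T c T' d we get {c, z}. So FIRST(U) = {c, z}.
FIRST(R): from R::=U we get {c, z}; from R::=λ we get {λ}. So FIRST(R) = {λ, c, z}.
FIRST(T'): from T'::=U d we get {c, z}; from T'::=R U we get {c, z}; from T'::=λ we get {λ}. So FIRST(T') = {λ, c, z}.
FOLLOW(T) includes $ since T is the start symbol.
FOLLOW(T): in T::=c T c, T is followed by c with FIRST {c}; in U::=T U, T is followed by U with FIRST {c, z}; in U::=T c T' d, T is followed by c T' d with FIRST {c}. Thus FOLLOW(T) = {$, c, z}.
FOLLOW(R): in T::=z U R, the suffix after R is empty, so FOLLOW(R) ⊇ FOLLOW(T) = {$, c, z}; in T'::=R U, R is followed by U with FIRST {c, z}. Thus FOLLOW(R) = {$, c, z}.
FOLLOW(T'): in U::=T c T' d, T' is followed by d with FIRST {d}. Thus FOLLOW(T') = {d}.
FOLLOW(U): in T::=z U R, U is followed by R with FIRST {λ, c, z}; in T::=z U R, the suffix after U is nullable, so FOLLOW(U) ⊇ FOLLOW(T) = {$, c, z}; in R::=U, the suffix after U is empty, so FOLLOW(U) ⊇ FOLLOW(R) = {$, c, z}; in U::=T U, the suffix after U is empty (adds nothing new); in T'::=U d, U is followed by d with FIRST {d}; in T'::=R U, the suffix after U is empty, so FOLLOW(U) ⊇ FOLLOW(T') = {d}. Thus FOLLOW(U) = {$, c, d, z}.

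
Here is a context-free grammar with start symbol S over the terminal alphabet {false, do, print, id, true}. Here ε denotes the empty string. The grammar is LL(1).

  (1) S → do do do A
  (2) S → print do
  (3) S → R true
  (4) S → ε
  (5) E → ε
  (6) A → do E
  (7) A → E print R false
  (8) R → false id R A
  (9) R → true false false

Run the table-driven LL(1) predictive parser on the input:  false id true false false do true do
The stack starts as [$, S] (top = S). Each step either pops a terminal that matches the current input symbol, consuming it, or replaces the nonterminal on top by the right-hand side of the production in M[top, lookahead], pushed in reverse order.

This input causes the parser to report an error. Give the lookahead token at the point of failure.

do

      Stack                      Input                                   Action
   1  $ S                        false id true false false do true do $  expand S → R true
   2  $ true R                   false id true false false do true do $  expand R → false id R A
   3  $ true A R id false        false id true false false do true do $  match false
   4  $ true A R id              id true false false do true do $        match id
   5  $ true A R                 true false false do true do $           expand R → true false false
   6  $ true A false false true  true false false do true do $           match true
   7  $ true A false false       false false do true do $                match false
   8  $ true A false             false do true do $                      match false
   9  $ true A                   do true do $                            expand A → do E
  10  $ true E do                do true do $                            match do
  11  $ true E                   true do $                               expand E → ε
  12  $ true                     true do $                               match true
  13  $                          do $                                    error: stack empty but input remains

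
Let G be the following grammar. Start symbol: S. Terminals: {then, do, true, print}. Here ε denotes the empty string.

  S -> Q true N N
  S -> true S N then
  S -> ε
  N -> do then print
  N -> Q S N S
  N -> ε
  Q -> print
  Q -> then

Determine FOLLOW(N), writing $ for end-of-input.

{$, do, print, then, true}

FIRST(Q) = {print, then}
FIRST(S) = {ε, print, then, true}  (via Q true N N)
FIRST(N) = {ε, do, print, then}  (via Q S N S)
FOLLOW(S) includes $ since S is the start symbol.
FOLLOW(S): in S->true S N then, S is followed by N then with FIRST {do, print, then}; in N->Q S N S (occurrence 1), S is followed by N S with FIRST {ε, do, print, then, true}; in N->Q S N S (occurrence 1), the suffix after S is nullable, so FOLLOW(S) ⊇ FOLLOW(N) = {$, do, print, then, true}; in N->Q S N S (occurrence 2), the suffix after S is empty, so FOLLOW(S) ⊇ FOLLOW(N) = {$, do, print, then, true}. Thus FOLLOW(S) = {$, do, print, then, true}.
FOLLOW(N): in S->Q true N N (occurrence 1), N is followed by N with FIRST {ε, do, print, then}; in S->Q true N N (occurrence 1), the suffix after N is nullable, so FOLLOW(N) ⊇ FOLLOW(S) = {$, do, print, then, true}; in S->Q true N N (occurrence 2), the suffix after N is empty, so FOLLOW(N) ⊇ FOLLOW(S) = {$, do, print, then, true}; in S->true S N then, N is followed by then with FIRST {then}; in N->Q S N S, N is followed by S with FIRST {ε, print, then, true}; in N->Q S N S, the suffix after N is nullable (adds nothing new). Thus FOLLOW(N) = {$, do, print, then, true}.
FOLLOW(Q): in S->Q true N N, Q is followed by true N N with FIRST {true}; in N->Q S N S, Q is followed by S N S with FIRST {ε, do, print, then, true}; in N->Q S N S, the suffix after Q is nullable, so FOLLOW(Q) ⊇ FOLLOW(N) = {$, do, print, then, true}. Thus FOLLOW(Q) = {$, do, print, then, true}.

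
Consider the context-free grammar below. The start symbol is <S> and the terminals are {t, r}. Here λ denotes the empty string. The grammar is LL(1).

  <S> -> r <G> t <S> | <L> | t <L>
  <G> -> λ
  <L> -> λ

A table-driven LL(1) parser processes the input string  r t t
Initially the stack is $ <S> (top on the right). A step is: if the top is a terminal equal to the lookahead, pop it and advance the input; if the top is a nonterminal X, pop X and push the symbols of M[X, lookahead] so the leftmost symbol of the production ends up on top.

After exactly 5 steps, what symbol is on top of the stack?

     Stack          Input    Action
  1  $ <S>          r t t $  expand <S> -> r <G> t <S>
  2  $ <S> t <G> r  r t t $  match r
  3  $ <S> t <G>    t t $    expand <G> -> λ
  4  $ <S> t        t t $    match t
  5  $ <S>          t $      expand <S> -> t <L>
Stack after step 5: $ <L> t (top = t).

t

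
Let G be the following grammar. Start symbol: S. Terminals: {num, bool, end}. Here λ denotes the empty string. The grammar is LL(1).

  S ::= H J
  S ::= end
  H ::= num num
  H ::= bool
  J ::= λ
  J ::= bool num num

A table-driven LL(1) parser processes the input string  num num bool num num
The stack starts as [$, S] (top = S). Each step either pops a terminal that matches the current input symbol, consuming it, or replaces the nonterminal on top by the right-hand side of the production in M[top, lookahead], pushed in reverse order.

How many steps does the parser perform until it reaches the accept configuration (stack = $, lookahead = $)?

step 1: stack=$ S  input=num num bool num num $  — expand S ::= H J
step 2: stack=$ J H  input=num num bool num num $  — expand H ::= num num
step 3: stack=$ J num num  input=num num bool num num $  — match num
step 4: stack=$ J num  input=num bool num num $  — match num
step 5: stack=$ J  input=bool num num $  — expand J ::= bool num num
step 6: stack=$ num num bool  input=bool num num $  — match bool
step 7: stack=$ num num  input=num num $  — match num
step 8: stack=$ num  input=num $  — match num
Accept reached after 8 steps.

8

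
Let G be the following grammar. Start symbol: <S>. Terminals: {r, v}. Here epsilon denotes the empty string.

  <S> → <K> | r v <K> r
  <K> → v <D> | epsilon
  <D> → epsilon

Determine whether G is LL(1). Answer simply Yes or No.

FIRST(<S>) = {epsilon, r, v}
FIRST(<K>) = {epsilon, v}
FIRST(<D>) = {epsilon}
FOLLOW(<S>) = {$}
FOLLOW(<K>) = {$, r}
FOLLOW(<D>) = {$, r}
Each cell of M receives at most one production.

Yes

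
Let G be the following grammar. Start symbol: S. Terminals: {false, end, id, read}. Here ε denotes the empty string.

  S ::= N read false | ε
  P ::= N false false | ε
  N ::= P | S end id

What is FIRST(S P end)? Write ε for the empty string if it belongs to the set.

{end, false, read}

FIRST(S): from S::=N read false we get {end, false, read}; from S::=ε we get {ε}. So FIRST(S) = {ε, end, false, read}.
FIRST(P): from P::=N false false we get {end, false, read}; from P::=ε we get {ε}. So FIRST(P) = {ε, end, false, read}.
FIRST(N): from N::=P we get {ε, end, false, read}; from N::=S end id we get {end, false, read}. So FIRST(N) = {ε, end, false, read}.
FIRST(S P end): take FIRST of each symbol in turn, carrying on past any symbol whose FIRST contains ε; result {end, false, read}.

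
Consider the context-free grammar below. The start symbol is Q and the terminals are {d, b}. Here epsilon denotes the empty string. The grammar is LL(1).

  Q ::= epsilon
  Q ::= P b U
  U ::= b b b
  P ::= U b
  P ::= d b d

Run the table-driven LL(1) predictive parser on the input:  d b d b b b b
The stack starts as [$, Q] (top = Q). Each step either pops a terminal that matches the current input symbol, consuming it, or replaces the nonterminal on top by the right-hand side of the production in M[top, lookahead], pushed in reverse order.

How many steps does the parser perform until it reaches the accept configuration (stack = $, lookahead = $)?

10

step 1: stack=$ Q  input=d b d b b b b $  — expand Q ::= P b U
step 2: stack=$ U b P  input=d b d b b b b $  — expand P ::= d b d
step 3: stack=$ U b d b d  input=d b d b b b b $  — match d
step 4: stack=$ U b d b  input=b d b b b b $  — match b
step 5: stack=$ U b d  input=d b b b b $  — match d
step 6: stack=$ U b  input=b b b b $  — match b
step 7: stack=$ U  input=b b b $  — expand U ::= b b b
step 8: stack=$ b b b  input=b b b $  — match b
step 9: stack=$ b b  input=b b $  — match b
step 10: stack=$ b  input=b $  — match b
Accept reached after 10 steps.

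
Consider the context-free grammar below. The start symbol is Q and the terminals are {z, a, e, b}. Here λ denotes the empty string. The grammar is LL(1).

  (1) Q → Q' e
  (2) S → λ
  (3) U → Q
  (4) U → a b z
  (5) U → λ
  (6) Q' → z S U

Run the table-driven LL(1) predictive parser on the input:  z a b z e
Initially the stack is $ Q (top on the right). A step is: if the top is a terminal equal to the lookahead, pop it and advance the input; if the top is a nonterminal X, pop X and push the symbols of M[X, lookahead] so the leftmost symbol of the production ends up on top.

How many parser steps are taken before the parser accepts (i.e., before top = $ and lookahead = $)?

     Stack      Input        Action
  1  $ Q        z a b z e $  expand Q → Q' e
  2  $ e Q'     z a b z e $  expand Q' → z S U
  3  $ e U S z  z a b z e $  match z
  4  $ e U S    a b z e $    expand S → λ
  5  $ e U      a b z e $    expand U → a b z
  6  $ e z b a  a b z e $    match a
  7  $ e z b    b z e $      match b
  8  $ e z      z e $        match z
  9  $ e        e $          match e
Accept reached after 9 steps.

9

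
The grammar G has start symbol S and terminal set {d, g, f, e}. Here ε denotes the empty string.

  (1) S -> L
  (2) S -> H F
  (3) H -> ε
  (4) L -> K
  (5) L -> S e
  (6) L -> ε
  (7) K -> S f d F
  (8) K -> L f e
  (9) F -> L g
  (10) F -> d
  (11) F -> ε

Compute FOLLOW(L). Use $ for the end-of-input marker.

{$, e, f, g}

FIRST(H): from H->ε we get {ε}. So FIRST(H) = {ε}.
FIRST(S): from S->L we get {ε, d, e, f, g}; from S->H F we get {ε, d, e, f, g}. So FIRST(S) = {ε, d, e, f, g}.
FIRST(L): from L->K we get {d, e, f, g}; from L->S e we get {d, e, f, g}; from L->ε we get {ε}. So FIRST(L) = {ε, d, e, f, g}.
FIRST(K): from K->S f d F we get {d, e, f, g}; from K->L f e we get {d, e, f, g}. So FIRST(K) = {d, e, f, g}.
FIRST(F): from F->L g we get {d, e, f, g}; from F->d we get {d}; from F->ε we get {ε}. So FIRST(F) = {ε, d, e, f, g}.
FOLLOW(S) includes $ since S is the start symbol.
FOLLOW(S): in L->S e, S is followed by e with FIRST {e}; in K->S f d F, S is followed by f d F with FIRST {f}. Thus FOLLOW(S) = {$, e, f}.
FOLLOW(H): in S->H F, H is followed by F with FIRST {ε, d, e, f, g}; in S->H F, the suffix after H is nullable, so FOLLOW(H) ⊇ FOLLOW(S) = {$, e, f}. Thus FOLLOW(H) = {$, d, e, f, g}.
FOLLOW(L): in S->L, the suffix after L is empty, so FOLLOW(L) ⊇ FOLLOW(S) = {$, e, f}; in K->L f e, L is followed by f e with FIRST {f}; in F->L g, L is followed by g with FIRST {g}. Thus FOLLOW(L) = {$, e, f, g}.
FOLLOW(K): in L->K, the suffix after K is empty, so FOLLOW(K) ⊇ FOLLOW(L) = {$, e, f, g}. Thus FOLLOW(K) = {$, e, f, g}.
FOLLOW(F): in S->H F, the suffix after F is empty, so FOLLOW(F) ⊇ FOLLOW(S) = {$, e, f}; in K->S f d F, the suffix after F is empty, so FOLLOW(F) ⊇ FOLLOW(K) = {$, e, f, g}. Thus FOLLOW(F) = {$, e, f, g}.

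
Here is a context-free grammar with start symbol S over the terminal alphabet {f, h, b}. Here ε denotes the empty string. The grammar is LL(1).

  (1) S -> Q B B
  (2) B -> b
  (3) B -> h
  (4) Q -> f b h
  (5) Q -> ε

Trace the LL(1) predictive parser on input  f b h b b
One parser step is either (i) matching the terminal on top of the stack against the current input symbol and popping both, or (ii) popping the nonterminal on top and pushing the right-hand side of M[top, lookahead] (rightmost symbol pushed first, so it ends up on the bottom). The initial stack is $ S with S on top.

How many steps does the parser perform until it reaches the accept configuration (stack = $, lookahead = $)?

step 1: stack=$ S  input=f b h b b $  — expand S -> Q B B
step 2: stack=$ B B Q  input=f b h b b $  — expand Q -> f b h
step 3: stack=$ B B h b f  input=f b h b b $  — match f
step 4: stack=$ B B h b  input=b h b b $  — match b
step 5: stack=$ B B h  input=h b b $  — match h
step 6: stack=$ B B  input=b b $  — expand B -> b
step 7: stack=$ B b  input=b b $  — match b
step 8: stack=$ B  input=b $  — expand B -> b
step 9: stack=$ b  input=b $  — match b
Accept reached after 9 steps.

9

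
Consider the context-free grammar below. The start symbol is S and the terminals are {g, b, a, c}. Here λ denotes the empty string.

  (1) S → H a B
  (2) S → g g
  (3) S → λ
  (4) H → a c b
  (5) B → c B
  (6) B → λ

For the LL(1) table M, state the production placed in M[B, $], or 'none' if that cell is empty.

B → λ

FIRST(H): from H→a c b we get {a}. So FIRST(H) = {a}.
FIRST(B): from B→c B we get {c}; from B→λ we get {λ}. So FIRST(B) = {λ, c}.
FIRST(S): from S→H a B we get {a}; from S→g g we get {g}; from S→λ we get {λ}. So FIRST(S) = {λ, a, g}.
FOLLOW(S) includes $ since S is the start symbol.
FOLLOW(S): S appears on no right-hand side. Thus FOLLOW(S) = {$}.
FOLLOW(B): in S→H a B, the suffix after B is empty, so FOLLOW(B) ⊇ FOLLOW(S) = {$}; in B→c B, the suffix after B is empty (adds nothing new). Thus FOLLOW(B) = {$}.
For B → c B: FIRST(c B) = {c}, so it goes in M[B, t] for t ∈ {c}.
For B → λ: FIRST(λ) = {λ}, so it goes in M[B, t] for t ∈ {}; since λ ∈ FIRST, also for every t ∈ FOLLOW(B) = {$}.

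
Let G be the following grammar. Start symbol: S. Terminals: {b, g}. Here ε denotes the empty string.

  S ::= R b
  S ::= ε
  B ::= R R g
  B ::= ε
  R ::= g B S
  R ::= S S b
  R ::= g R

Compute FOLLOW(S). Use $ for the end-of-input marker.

{$, b, g}

FIRST(S): from S::=R b we get {b, g}; from S::=ε we get {ε}. So FIRST(S) = {ε, b, g}.
FIRST(R): from R::=g B S we get {g}; from R::=S S b we get {b, g}; from R::=g R we get {g}. So FIRST(R) = {b, g}.
FIRST(B): from B::=R R g we get {b, g}; from B::=ε we get {ε}. So FIRST(B) = {ε, b, g}.
FOLLOW(S) includes $ since S is the start symbol.
FOLLOW(R): in S::=R b, R is followed by b with FIRST {b}; in B::=R R g (occurrence 1), R is followed by R g with FIRST {b, g}; in B::=R R g (occurrence 2), R is followed by g with FIRST {g}; in R::=g R, the suffix after R is empty (adds nothing new). Thus FOLLOW(R) = {b, g}.
FOLLOW(S): in R::=g B S, the suffix after S is empty, so FOLLOW(S) ⊇ FOLLOW(R) = {b, g}; in R::=S S b (occurrence 1), S is followed by S b with FIRST {b, g}; in R::=S S b (occurrence 2), S is followed by b with FIRST {b}. Thus FOLLOW(S) = {$, b, g}.
FOLLOW(B): in R::=g B S, B is followed by S with FIRST {ε, b, g}; in R::=g B S, the suffix after B is nullable, so FOLLOW(B) ⊇ FOLLOW(R) = {b, g}. Thus FOLLOW(B) = {b, g}.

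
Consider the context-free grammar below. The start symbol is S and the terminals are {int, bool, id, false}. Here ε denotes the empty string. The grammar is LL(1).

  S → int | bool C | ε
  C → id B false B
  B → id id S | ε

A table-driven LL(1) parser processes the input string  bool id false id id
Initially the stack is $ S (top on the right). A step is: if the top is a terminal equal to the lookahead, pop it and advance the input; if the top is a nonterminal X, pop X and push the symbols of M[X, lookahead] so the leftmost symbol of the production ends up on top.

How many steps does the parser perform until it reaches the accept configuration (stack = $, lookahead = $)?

10

step 1: stack=$ S  input=bool id false id id $  — expand S → bool C
step 2: stack=$ C bool  input=bool id false id id $  — match bool
step 3: stack=$ C  input=id false id id $  — expand C → id B false B
step 4: stack=$ B false B id  input=id false id id $  — match id
step 5: stack=$ B false B  input=false id id $  — expand B → ε
step 6: stack=$ B false  input=false id id $  — match false
step 7: stack=$ B  input=id id $  — expand B → id id S
step 8: stack=$ S id id  input=id id $  — match id
step 9: stack=$ S id  input=id $  — match id
step 10: stack=$ S  input=$  — expand S → ε
Accept reached after 10 steps.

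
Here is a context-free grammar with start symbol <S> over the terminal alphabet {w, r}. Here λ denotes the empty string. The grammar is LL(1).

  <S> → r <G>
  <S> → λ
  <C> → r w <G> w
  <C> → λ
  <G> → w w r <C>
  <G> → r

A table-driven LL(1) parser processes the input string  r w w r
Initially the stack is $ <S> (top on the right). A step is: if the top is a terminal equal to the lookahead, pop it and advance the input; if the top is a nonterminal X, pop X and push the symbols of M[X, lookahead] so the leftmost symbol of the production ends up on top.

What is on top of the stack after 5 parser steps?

r

step 1: stack=$ <S>  input=r w w r $  — expand <S> → r <G>
step 2: stack=$ <G> r  input=r w w r $  — match r
step 3: stack=$ <G>  input=w w r $  — expand <G> → w w r <C>
step 4: stack=$ <C> r w w  input=w w r $  — match w
step 5: stack=$ <C> r w  input=w r $  — match w
Stack after step 5: $ <C> r (top = r).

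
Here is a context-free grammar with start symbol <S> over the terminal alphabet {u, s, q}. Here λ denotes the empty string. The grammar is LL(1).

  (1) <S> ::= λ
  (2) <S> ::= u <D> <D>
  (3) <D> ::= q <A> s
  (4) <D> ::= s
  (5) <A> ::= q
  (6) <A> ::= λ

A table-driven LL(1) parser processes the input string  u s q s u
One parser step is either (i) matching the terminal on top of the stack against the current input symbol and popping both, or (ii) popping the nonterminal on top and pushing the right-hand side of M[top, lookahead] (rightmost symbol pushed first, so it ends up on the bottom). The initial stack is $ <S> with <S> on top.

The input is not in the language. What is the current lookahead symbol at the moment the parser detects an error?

step 1: stack=$ <S>  input=u s q s u $  — expand <S> ::= u <D> <D>
step 2: stack=$ <D> <D> u  input=u s q s u $  — match u
step 3: stack=$ <D> <D>  input=s q s u $  — expand <D> ::= s
step 4: stack=$ <D> s  input=s q s u $  — match s
step 5: stack=$ <D>  input=q s u $  — expand <D> ::= q <A> s
step 6: stack=$ s <A> q  input=q s u $  — match q
step 7: stack=$ s <A>  input=s u $  — expand <A> ::= λ
step 8: stack=$ s  input=s u $  — match s
step 9: stack=$  input=u $  — error: stack empty but input remains

u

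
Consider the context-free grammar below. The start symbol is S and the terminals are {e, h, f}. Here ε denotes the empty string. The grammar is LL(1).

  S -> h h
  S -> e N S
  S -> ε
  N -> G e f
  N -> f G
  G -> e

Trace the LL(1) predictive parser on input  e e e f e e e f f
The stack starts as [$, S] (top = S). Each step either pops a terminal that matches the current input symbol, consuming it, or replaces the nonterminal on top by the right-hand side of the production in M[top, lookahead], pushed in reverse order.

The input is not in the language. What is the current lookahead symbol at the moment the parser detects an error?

      Stack      Input                Action
   1  $ S        e e e f e e e f f $  expand S -> e N S
   2  $ S N e    e e e f e e e f f $  match e
   3  $ S N      e e f e e e f f $    expand N -> G e f
   4  $ S f e G  e e f e e e f f $    expand G -> e
   5  $ S f e e  e e f e e e f f $    match e
   6  $ S f e    e f e e e f f $      match e
   7  $ S f      f e e e f f $        match f
   8  $ S        e e e f f $          expand S -> e N S
   9  $ S N e    e e e f f $          match e
  10  $ S N      e e f f $            expand N -> G e f
  11  $ S f e G  e e f f $            expand G -> e
  12  $ S f e e  e e f f $            match e
  13  $ S f e    e f f $              match e
  14  $ S f      f f $                match f
  15  $ S        f $                  error: M[S, f] is empty

f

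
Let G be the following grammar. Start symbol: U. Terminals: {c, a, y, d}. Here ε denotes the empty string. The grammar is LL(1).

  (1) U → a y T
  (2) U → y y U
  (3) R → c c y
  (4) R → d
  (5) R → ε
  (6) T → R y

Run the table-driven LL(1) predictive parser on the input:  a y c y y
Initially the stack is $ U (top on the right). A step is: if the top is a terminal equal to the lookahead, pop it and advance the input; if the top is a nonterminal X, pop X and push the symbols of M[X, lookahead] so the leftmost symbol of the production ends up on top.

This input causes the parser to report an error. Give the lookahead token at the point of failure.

     Stack      Input        Action
  1  $ U        a y c y y $  expand U → a y T
  2  $ T y a    a y c y y $  match a
  3  $ T y      y c y y $    match y
  4  $ T        c y y $      expand T → R y
  5  $ y R      c y y $      expand R → c c y
  6  $ y y c c  c y y $      match c
  7  $ y y c    y y $        error: top is terminal c but lookahead is y

y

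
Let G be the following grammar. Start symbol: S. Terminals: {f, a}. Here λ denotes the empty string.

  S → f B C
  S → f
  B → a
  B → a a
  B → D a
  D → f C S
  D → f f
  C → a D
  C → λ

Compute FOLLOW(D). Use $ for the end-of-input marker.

FIRST(S) = {f}
FIRST(D) = {f}
FIRST(C) = {λ, a}
FIRST(B) = {a, f}  (via D a)
FOLLOW(S) includes $ since S is the start symbol.
FOLLOW(S): in D→f C S, the suffix after S is empty, so FOLLOW(S) ⊇ FOLLOW(D) = {$, a, f}. Thus FOLLOW(S) = {$, a, f}.
FOLLOW(B): in S→f B C, B is followed by C with FIRST {λ, a}; in S→f B C, the suffix after B is nullable, so FOLLOW(B) ⊇ FOLLOW(S) = {$, a, f}. Thus FOLLOW(B) = {$, a, f}.
FOLLOW(C): in S→f B C, the suffix after C is empty, so FOLLOW(C) ⊇ FOLLOW(S) = {$, a, f}; in D→f C S, C is followed by S with FIRST {f}. Thus FOLLOW(C) = {$, a, f}.
FOLLOW(D): in B→D a, D is followed by a with FIRST {a}; in C→a D, the suffix after D is empty, so FOLLOW(D) ⊇ FOLLOW(C) = {$, a, f}. Thus FOLLOW(D) = {$, a, f}.

{$, a, f}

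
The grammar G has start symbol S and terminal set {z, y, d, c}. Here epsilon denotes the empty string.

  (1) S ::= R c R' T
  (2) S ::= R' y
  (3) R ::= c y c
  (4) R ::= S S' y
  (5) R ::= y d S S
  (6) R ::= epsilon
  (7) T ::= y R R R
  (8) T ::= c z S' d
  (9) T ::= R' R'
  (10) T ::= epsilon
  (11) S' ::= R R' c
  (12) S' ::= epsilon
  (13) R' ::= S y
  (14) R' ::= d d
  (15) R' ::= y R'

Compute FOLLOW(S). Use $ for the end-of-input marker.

{$, c, d, y}

FIRST(S): from S::=R c R' T we get {c, d, y}; from S::=R' y we get {c, d, y}. So FIRST(S) = {c, d, y}.
FIRST(R): from R::=c y c we get {c}; from R::=S S' y we get {c, d, y}; from R::=y d S S we get {y}; from R::=epsilon we get {epsilon}. So FIRST(R) = {epsilon, c, d, y}.
FIRST(R'): from R'::=S y we get {c, d, y}; from R'::=d d we get {d}; from R'::=y R' we get {y}. So FIRST(R') = {c, d, y}.
FIRST(T): from T::=y R R R we get {y}; from T::=c z S' d we get {c}; from T::=R' R' we get {c, d, y}; from T::=epsilon we get {epsilon}. So FIRST(T) = {epsilon, c, d, y}.
FIRST(S'): from S'::=R R' c we get {c, d, y}; from S'::=epsilon we get {epsilon}. So FIRST(S') = {epsilon, c, d, y}.
FOLLOW(S) includes $ since S is the start symbol.
FOLLOW(S'): in R::=S S' y, S' is followed by y with FIRST {y}; in T::=c z S' d, S' is followed by d with FIRST {d}. Thus FOLLOW(S') = {d, y}.
FOLLOW(S): in R::=S S' y, S is followed by S' y with FIRST {c, d, y}; in R::=y d S S (occurrence 1), S is followed by S with FIRST {c, d, y}; in R::=y d S S (occurrence 2), the suffix after S is empty, so FOLLOW(S) ⊇ FOLLOW(R) = {$, c, d, y}; in R'::=S y, S is followed by y with FIRST {y}. Thus FOLLOW(S) = {$, c, d, y}.
FOLLOW(T): in S::=R c R' T, the suffix after T is empty, so FOLLOW(T) ⊇ FOLLOW(S) = {$, c, d, y}. Thus FOLLOW(T) = {$, c, d, y}.
FOLLOW(R): in S::=R c R' T, R is followed by c R' T with FIRST {c}; in T::=y R R R (occurrence 1), R is followed by R R with FIRST {epsilon, c, d, y}; in T::=y R R R (occurrence 1), the suffix after R is nullable, so FOLLOW(R) ⊇ FOLLOW(T) = {$, c, d, y}; in T::=y R R R (occurrence 2), R is followed by R with FIRST {epsilon, c, d, y}; in T::=y R R R (occurrence 2), the suffix after R is nullable, so FOLLOW(R) ⊇ FOLLOW(T) = {$, c, d, y}; in T::=y R R R (occurrence 3), the suffix after R is empty, so FOLLOW(R) ⊇ FOLLOW(T) = {$, c, d, y}; in S'::=R R' c, R is followed by R' c with FIRST {c, d, y}. Thus FOLLOW(R) = {$, c, d, y}.
FOLLOW(R'): in S::=R c R' T, R' is followed by T with FIRST {epsilon, c, d, y}; in S::=R c R' T, the suffix after R' is nullable, so FOLLOW(R') ⊇ FOLLOW(S) = {$, c, d, y}; in S::=R' y, R' is followed by y with FIRST {y}; in T::=R' R' (occurrence 1), R' is followed by R' with FIRST {c, d, y}; in T::=R' R' (occurrence 2), the suffix after R' is empty, so FOLLOW(R') ⊇ FOLLOW(T) = {$, c, d, y}; in S'::=R R' c, R' is followed by c with FIRST {c}; in R'::=y R', the suffix after R' is empty (adds nothing new). Thus FOLLOW(R') = {$, c, d, y}.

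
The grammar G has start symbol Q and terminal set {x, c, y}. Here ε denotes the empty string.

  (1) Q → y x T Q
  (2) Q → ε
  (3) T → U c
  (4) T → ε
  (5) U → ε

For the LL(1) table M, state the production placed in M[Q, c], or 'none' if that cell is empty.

FIRST(Q): from Q→y x T Q we get {y}; from Q→ε we get {ε}. So FIRST(Q) = {ε, y}.
FIRST(U): from U→ε we get {ε}. So FIRST(U) = {ε}.
FIRST(T): from T→U c we get {c}; from T→ε we get {ε}. So FIRST(T) = {ε, c}.
FOLLOW(Q) includes $ since Q is the start symbol.
FOLLOW(Q): in Q→y x T Q, the suffix after Q is empty (adds nothing new). Thus FOLLOW(Q) = {$}.
For Q → y x T Q: FIRST(y x T Q) = {y}, so it goes in M[Q, t] for t ∈ {y}.
For Q → ε: FIRST(ε) = {ε}, so it goes in M[Q, t] for t ∈ {}; since ε ∈ FIRST, also for every t ∈ FOLLOW(Q) = {$}.
None of these place a production in M[Q, c].

none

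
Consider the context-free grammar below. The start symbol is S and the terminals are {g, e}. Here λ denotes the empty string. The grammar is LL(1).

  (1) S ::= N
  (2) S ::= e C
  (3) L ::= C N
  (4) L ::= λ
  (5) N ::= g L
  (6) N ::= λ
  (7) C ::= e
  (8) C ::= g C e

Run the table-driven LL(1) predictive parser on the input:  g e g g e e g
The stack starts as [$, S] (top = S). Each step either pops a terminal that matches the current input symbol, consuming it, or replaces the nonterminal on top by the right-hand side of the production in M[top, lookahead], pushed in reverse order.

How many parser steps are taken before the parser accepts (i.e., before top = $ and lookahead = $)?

      Stack      Input            Action
   1  $ S        g e g g e e g $  expand S ::= N
   2  $ N        g e g g e e g $  expand N ::= g L
   3  $ L g      g e g g e e g $  match g
   4  $ L        e g g e e g $    expand L ::= C N
   5  $ N C      e g g e e g $    expand C ::= e
   6  $ N e      e g g e e g $    match e
   7  $ N        g g e e g $      expand N ::= g L
   8  $ L g      g g e e g $      match g
   9  $ L        g e e g $        expand L ::= C N
  10  $ N C      g e e g $        expand C ::= g C e
  11  $ N e C g  g e e g $        match g
  12  $ N e C    e e g $          expand C ::= e
  13  $ N e e    e e g $          match e
  14  $ N e      e g $            match e
  15  $ N        g $              expand N ::= g L
  16  $ L g      g $              match g
  17  $ L        $                expand L ::= λ
Accept reached after 17 steps.

17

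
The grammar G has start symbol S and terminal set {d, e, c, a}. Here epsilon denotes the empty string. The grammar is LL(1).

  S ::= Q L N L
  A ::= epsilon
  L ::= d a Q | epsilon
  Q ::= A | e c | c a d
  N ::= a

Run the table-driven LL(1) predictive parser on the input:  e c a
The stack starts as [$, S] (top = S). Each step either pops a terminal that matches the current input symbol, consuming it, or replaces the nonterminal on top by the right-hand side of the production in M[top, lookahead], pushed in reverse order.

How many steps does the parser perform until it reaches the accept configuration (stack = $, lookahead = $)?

8

     Stack        Input    Action
  1  $ S          e c a $  expand S ::= Q L N L
  2  $ L N L Q    e c a $  expand Q ::= e c
  3  $ L N L c e  e c a $  match e
  4  $ L N L c    c a $    match c
  5  $ L N L      a $      expand L ::= epsilon
  6  $ L N        a $      expand N ::= a
  7  $ L a        a $      match a
  8  $ L          $        expand L ::= epsilon
Accept reached after 8 steps.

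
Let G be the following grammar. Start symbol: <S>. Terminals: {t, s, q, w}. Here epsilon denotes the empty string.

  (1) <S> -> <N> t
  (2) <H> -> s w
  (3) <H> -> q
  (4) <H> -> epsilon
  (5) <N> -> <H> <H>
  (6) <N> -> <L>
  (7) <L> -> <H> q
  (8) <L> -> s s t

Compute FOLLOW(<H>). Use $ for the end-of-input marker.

{q, s, t}

FIRST(<H>) = {epsilon, q, s}
FIRST(<L>) = {q, s}  (via <H> q)
FIRST(<N>) = {epsilon, q, s}  (via <H> <H>, <L>)
FIRST(<S>) = {q, s, t}  (via <N> t)
FOLLOW(<S>) includes $ since <S> is the start symbol.
FOLLOW(<S>): <S> appears on no right-hand side. Thus FOLLOW(<S>) = {$}.
FOLLOW(<N>): in <S>-><N> t, <N> is followed by t with FIRST {t}. Thus FOLLOW(<N>) = {t}.
FOLLOW(<H>): in <N>-><H> <H> (occurrence 1), <H> is followed by <H> with FIRST {epsilon, q, s}; in <N>-><H> <H> (occurrence 1), the suffix after <H> is nullable, so FOLLOW(<H>) ⊇ FOLLOW(<N>) = {t}; in <N>-><H> <H> (occurrence 2), the suffix after <H> is empty, so FOLLOW(<H>) ⊇ FOLLOW(<N>) = {t}; in <L>-><H> q, <H> is followed by q with FIRST {q}. Thus FOLLOW(<H>) = {q, s, t}.
FOLLOW(<L>): in <N>-><L>, the suffix after <L> is empty, so FOLLOW(<L>) ⊇ FOLLOW(<N>) = {t}. Thus FOLLOW(<L>) = {t}.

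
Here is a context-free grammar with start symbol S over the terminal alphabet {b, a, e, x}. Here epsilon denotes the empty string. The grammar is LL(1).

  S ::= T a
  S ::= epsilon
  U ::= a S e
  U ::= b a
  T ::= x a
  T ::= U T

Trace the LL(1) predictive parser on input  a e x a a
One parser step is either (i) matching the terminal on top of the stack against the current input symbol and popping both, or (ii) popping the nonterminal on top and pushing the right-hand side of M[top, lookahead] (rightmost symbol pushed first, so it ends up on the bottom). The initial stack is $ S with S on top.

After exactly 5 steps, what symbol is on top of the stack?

     Stack        Input        Action
  1  $ S          a e x a a $  expand S ::= T a
  2  $ a T        a e x a a $  expand T ::= U T
  3  $ a T U      a e x a a $  expand U ::= a S e
  4  $ a T e S a  a e x a a $  match a
  5  $ a T e S    e x a a $    expand S ::= epsilon
Stack after step 5: $ a T e (top = e).

e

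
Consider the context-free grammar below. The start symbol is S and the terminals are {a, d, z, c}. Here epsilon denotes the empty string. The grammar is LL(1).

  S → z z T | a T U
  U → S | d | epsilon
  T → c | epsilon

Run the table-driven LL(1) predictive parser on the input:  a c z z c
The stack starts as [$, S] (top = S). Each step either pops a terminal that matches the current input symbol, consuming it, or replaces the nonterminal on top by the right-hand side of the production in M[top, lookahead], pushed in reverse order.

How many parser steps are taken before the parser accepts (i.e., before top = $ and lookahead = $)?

10

      Stack    Input        Action
   1  $ S      a c z z c $  expand S → a T U
   2  $ U T a  a c z z c $  match a
   3  $ U T    c z z c $    expand T → c
   4  $ U c    c z z c $    match c
   5  $ U      z z c $      expand U → S
   6  $ S      z z c $      expand S → z z T
   7  $ T z z  z z c $      match z
   8  $ T z    z c $        match z
   9  $ T      c $          expand T → c
  10  $ c      c $          match c
Accept reached after 10 steps.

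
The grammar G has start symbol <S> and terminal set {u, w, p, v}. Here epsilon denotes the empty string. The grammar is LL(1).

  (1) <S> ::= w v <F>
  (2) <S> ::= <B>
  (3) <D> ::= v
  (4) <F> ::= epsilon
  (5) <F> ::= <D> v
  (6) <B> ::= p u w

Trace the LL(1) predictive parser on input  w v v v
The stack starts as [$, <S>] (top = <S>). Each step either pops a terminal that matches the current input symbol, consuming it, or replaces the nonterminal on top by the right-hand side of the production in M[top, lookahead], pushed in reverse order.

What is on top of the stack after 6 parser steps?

step 1: stack=$ <S>  input=w v v v $  — expand <S> ::= w v <F>
step 2: stack=$ <F> v w  input=w v v v $  — match w
step 3: stack=$ <F> v  input=v v v $  — match v
step 4: stack=$ <F>  input=v v $  — expand <F> ::= <D> v
step 5: stack=$ v <D>  input=v v $  — expand <D> ::= v
step 6: stack=$ v v  input=v v $  — match v
Stack after step 6: $ v (top = v).

v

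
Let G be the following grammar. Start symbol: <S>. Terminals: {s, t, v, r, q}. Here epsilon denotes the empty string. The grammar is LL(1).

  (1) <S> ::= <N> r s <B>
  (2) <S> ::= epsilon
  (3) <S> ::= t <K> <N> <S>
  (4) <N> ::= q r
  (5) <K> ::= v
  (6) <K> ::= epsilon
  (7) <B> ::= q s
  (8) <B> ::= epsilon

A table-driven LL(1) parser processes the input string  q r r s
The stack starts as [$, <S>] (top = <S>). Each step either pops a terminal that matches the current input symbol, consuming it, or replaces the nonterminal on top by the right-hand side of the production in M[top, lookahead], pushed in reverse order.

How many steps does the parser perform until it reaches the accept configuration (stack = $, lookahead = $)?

step 1: stack=$ <S>  input=q r r s $  — expand <S> ::= <N> r s <B>
step 2: stack=$ <B> s r <N>  input=q r r s $  — expand <N> ::= q r
step 3: stack=$ <B> s r r q  input=q r r s $  — match q
step 4: stack=$ <B> s r r  input=r r s $  — match r
step 5: stack=$ <B> s r  input=r s $  — match r
step 6: stack=$ <B> s  input=s $  — match s
step 7: stack=$ <B>  input=$  — expand <B> ::= epsilon
Accept reached after 7 steps.

7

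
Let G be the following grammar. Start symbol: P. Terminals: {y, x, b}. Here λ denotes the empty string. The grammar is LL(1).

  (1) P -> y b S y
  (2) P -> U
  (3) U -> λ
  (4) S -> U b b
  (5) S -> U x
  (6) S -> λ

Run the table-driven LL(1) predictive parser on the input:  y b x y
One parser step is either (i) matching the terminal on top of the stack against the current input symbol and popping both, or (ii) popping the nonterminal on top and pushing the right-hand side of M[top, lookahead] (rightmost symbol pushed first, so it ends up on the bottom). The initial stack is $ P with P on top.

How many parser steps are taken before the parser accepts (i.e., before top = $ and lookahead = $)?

7

     Stack      Input      Action
  1  $ P        y b x y $  expand P -> y b S y
  2  $ y S b y  y b x y $  match y
  3  $ y S b    b x y $    match b
  4  $ y S      x y $      expand S -> U x
  5  $ y x U    x y $      expand U -> λ
  6  $ y x      x y $      match x
  7  $ y        y $        match y
Accept reached after 7 steps.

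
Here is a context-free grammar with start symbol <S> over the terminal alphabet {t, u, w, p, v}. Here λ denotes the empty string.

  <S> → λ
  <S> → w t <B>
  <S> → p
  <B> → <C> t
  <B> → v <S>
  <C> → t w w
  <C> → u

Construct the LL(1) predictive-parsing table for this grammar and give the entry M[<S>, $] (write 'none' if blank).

FIRST(<S>) = {λ, p, w}
FIRST(<C>) = {t, u}
FIRST(<B>) = {t, u, v}  (via <C> t)
FOLLOW(<S>) includes $ since <S> is the start symbol.
FOLLOW(<S>): in <B>→v <S>, the suffix after <S> is empty, so FOLLOW(<S>) ⊇ FOLLOW(<B>) = {$}. Thus FOLLOW(<S>) = {$}.
FOLLOW(<B>): in <S>→w t <B>, the suffix after <B> is empty, so FOLLOW(<B>) ⊇ FOLLOW(<S>) = {$}. Thus FOLLOW(<B>) = {$}.
For <S> → λ: FIRST(λ) = {λ}, so it goes in M[<S>, t] for t ∈ {}; since λ ∈ FIRST, also for every t ∈ FOLLOW(<S>) = {$}.
For <S> → w t <B>: FIRST(w t <B>) = {w}, so it goes in M[<S>, t] for t ∈ {w}.
For <S> → p: FIRST(p) = {p}, so it goes in M[<S>, t] for t ∈ {p}.

<S> → λ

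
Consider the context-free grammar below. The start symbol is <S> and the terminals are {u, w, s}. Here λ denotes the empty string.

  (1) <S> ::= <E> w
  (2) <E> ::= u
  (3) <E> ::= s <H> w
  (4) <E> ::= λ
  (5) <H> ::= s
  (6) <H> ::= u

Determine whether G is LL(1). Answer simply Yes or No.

Yes

FIRST(<S>) = {s, u, w}
FIRST(<E>) = {λ, s, u}
FIRST(<H>) = {s, u}
FOLLOW(<S>) = {$}
FOLLOW(<E>) = {w}
FOLLOW(<H>) = {w}
Each cell of M receives at most one production.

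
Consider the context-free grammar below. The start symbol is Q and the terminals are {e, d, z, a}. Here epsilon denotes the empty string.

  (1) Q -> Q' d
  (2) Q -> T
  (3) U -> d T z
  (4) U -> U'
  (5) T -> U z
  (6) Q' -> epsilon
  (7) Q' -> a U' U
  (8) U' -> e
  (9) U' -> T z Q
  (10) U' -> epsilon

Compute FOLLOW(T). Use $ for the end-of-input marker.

FIRST(Q') = {epsilon, a}
FIRST(Q) = {a, d, e, z}  (via Q' d, T)
FIRST(U) = {epsilon, d, e, z}  (via U')
FIRST(T) = {d, e, z}  (via U z)
FIRST(U') = {epsilon, d, e, z}  (via T z Q)
FOLLOW(Q) includes $ since Q is the start symbol.
FOLLOW(Q'): in Q->Q' d, Q' is followed by d with FIRST {d}. Thus FOLLOW(Q') = {d}.
FOLLOW(U): in T->U z, U is followed by z with FIRST {z}; in Q'->a U' U, the suffix after U is empty, so FOLLOW(U) ⊇ FOLLOW(Q') = {d}. Thus FOLLOW(U) = {d, z}.
FOLLOW(U'): in U->U', the suffix after U' is empty, so FOLLOW(U') ⊇ FOLLOW(U) = {d, z}; in Q'->a U' U, U' is followed by U with FIRST {epsilon, d, e, z}; in Q'->a U' U, the suffix after U' is nullable, so FOLLOW(U') ⊇ FOLLOW(Q') = {d}. Thus FOLLOW(U') = {d, e, z}.
FOLLOW(Q): in U'->T z Q, the suffix after Q is empty, so FOLLOW(Q) ⊇ FOLLOW(U') = {d, e, z}. Thus FOLLOW(Q) = {$, d, e, z}.
FOLLOW(T): in Q->T, the suffix after T is empty, so FOLLOW(T) ⊇ FOLLOW(Q) = {$, d, e, z}; in U->d T z, T is followed by z with FIRST {z}; in U'->T z Q, T is followed by z Q with FIRST {z}. Thus FOLLOW(T) = {$, d, e, z}.

{$, d, e, z}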